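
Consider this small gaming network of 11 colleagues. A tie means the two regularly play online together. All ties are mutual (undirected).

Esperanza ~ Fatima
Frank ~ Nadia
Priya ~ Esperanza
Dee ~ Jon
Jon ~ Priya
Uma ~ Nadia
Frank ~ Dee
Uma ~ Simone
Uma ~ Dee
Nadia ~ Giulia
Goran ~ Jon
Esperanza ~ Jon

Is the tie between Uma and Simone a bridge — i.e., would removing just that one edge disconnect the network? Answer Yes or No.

Without the Uma–Simone edge there is no alternate route between Uma and Simone, so the network disconnects. It is a bridge.

Yes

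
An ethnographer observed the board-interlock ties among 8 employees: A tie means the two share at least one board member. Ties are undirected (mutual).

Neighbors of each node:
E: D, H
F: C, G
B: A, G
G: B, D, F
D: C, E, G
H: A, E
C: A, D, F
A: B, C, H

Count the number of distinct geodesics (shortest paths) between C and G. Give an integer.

The shortest distance is 2. The length-2 paths are: C–F–G; C–D–G.
That gives 2 distinct shortest paths.

2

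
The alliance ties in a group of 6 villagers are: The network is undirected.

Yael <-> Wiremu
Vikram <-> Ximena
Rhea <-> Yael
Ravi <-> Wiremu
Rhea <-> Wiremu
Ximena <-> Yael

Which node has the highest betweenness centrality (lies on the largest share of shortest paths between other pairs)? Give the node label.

Unnormalized betweenness of each node: Ravi:0, Rhea:0, Vikram:0, Wiremu:4, Ximena:4, Yael:6.
Yael has the largest value, 6, making it the main broker — the node through which the most shortest paths run.

Yael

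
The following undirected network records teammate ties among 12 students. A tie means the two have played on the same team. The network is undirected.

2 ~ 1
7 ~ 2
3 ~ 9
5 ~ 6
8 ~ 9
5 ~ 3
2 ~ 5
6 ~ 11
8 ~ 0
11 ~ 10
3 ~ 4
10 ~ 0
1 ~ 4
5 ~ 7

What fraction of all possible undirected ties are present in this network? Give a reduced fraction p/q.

There are 14 edges and 12 nodes, so the maximum possible is C(12,2) = 66.
Density = 14/66 = 7/33.

7/33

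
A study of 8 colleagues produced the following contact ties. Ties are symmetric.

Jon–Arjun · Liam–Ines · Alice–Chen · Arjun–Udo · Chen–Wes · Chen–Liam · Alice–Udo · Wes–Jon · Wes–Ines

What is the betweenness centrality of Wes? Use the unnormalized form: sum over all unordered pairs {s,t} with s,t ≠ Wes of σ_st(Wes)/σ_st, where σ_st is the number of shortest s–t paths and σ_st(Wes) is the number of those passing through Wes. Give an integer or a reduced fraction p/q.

Pairs whose geodesics pass through Wes — Udo–Ines: 2/3; Arjun–Ines: 1; Arjun–Liam: 2/3; Arjun–Chen: 1/2; Jon–Ines: 1; Jon–Liam: 2/2; Jon–Chen: 1; Jon–Alice: 1/2; Ines–Chen: 1/2; Ines–Alice: 1/2.
All other pairs contribute 0.
Summing the contributions gives betweenness(Wes) = 22/3.

22/3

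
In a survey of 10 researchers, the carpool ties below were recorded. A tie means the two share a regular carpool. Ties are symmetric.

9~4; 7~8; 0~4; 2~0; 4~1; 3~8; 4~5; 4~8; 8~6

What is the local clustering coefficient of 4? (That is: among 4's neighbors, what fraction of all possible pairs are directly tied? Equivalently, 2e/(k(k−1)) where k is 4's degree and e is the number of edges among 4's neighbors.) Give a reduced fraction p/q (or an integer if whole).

4's neighbors: 0, 1, 5, 8, and 9 (k = 5).
Possible neighbor pairs: C(5,2) = 10. Edges among them: none → e = 0.
Clustering(4) = 0/10 = 0.

0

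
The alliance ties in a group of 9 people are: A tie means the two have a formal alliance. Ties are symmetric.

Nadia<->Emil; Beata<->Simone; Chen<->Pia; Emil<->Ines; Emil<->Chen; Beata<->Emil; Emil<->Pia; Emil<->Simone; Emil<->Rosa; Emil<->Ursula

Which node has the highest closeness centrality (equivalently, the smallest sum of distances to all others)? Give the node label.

Farness (sum of distances to all others) for each node — Beata:14, Chen:14, Emil:8, Ines:15, Nadia:15, Pia:14, Rosa:15, Simone:14, Ursula:15.
The smallest farness is 8, for Emil, so Emil has the highest closeness.

Emil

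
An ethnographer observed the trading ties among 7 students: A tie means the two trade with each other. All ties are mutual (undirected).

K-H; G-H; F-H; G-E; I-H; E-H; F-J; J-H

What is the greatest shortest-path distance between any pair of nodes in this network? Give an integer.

2

Eccentricity of each node (its greatest distance to any other): E:2, F:2, G:2, H:1, I:2, J:2, K:2.
The maximum eccentricity is 2, realized for instance by the pair J–E via J – H – E. So the diameter is 2.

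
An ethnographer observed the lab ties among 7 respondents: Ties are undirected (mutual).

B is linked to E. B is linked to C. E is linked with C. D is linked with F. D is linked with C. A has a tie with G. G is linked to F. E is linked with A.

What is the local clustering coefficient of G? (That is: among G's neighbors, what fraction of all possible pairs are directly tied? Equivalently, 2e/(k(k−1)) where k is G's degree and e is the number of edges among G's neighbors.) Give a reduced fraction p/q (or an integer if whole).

0

G's neighbors: A and F (k = 2).
Possible neighbor pairs: C(2,2) = 1. Edges among them: none → e = 0.
Clustering(G) = 0/1.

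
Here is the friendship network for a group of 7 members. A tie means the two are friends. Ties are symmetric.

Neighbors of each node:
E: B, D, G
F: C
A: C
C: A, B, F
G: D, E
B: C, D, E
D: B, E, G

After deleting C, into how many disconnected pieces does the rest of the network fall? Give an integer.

Without C, the remaining ties split the others into: {F}; {A}; {B, D, E, G}.
That's 3 separate components.

3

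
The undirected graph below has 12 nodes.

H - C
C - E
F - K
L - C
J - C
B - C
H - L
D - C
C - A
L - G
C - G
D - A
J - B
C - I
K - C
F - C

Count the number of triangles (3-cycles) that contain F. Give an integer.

F's neighbors: C and K.
Neighbor pairs that are themselves tied: F–C–K. Each forms one triangle with F, for 1 in total.

1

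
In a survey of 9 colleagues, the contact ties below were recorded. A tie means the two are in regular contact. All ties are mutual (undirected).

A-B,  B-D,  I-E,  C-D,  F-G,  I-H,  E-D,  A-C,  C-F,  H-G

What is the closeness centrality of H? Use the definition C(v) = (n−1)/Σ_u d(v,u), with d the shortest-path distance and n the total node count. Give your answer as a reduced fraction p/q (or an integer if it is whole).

2/5

Distances from H: A:4, B:4, C:3, D:3, E:2, F:2, G:1, I:1. Sum = 20.
n = 9, so closeness = 8/20 = 2/5.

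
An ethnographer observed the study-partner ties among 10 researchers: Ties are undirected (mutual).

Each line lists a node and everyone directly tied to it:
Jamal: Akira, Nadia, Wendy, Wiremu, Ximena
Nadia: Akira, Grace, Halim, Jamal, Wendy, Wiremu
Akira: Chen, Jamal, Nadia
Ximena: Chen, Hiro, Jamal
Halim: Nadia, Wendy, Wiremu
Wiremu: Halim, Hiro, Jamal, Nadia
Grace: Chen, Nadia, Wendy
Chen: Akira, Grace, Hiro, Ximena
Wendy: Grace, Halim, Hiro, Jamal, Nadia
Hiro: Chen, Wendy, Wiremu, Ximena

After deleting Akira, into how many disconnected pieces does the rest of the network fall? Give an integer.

Akira's neighbors (Chen, Jamal, and Nadia) remain reachable from one another through other ties, so the rest of the network stays in one piece.

1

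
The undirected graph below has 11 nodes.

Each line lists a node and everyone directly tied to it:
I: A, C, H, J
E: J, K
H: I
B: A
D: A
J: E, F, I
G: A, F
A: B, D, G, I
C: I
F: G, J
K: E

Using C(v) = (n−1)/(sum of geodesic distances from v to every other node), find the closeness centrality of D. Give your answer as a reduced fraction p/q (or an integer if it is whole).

5/14

Distances from D: A:1, B:2, C:3, E:4, F:3, G:2, H:3, I:2, J:3, K:5. Sum = 28.
n = 11, so closeness = 10/28 = 5/14.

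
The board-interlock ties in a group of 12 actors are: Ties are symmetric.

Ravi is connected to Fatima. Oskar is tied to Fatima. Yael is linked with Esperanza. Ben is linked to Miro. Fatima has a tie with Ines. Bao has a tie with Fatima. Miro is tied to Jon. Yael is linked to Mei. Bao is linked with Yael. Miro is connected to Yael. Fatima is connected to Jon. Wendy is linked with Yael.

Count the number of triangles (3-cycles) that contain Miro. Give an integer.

Miro's neighbors are Ben, Jon, and Yael, but none of them are tied to each other, so no triangle contains Miro.

0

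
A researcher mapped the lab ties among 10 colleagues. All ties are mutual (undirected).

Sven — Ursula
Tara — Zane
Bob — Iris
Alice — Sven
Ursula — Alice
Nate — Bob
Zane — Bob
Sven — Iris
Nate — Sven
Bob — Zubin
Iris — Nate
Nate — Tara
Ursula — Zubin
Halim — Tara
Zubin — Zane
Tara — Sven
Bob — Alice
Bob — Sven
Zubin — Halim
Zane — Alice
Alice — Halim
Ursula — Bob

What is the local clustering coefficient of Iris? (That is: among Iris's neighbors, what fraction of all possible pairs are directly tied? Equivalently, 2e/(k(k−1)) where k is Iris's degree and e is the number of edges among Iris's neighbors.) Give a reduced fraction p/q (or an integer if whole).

1

Iris's neighbors: Bob, Nate, and Sven (k = 3).
Possible neighbor pairs: C(3,2) = 3. Edges among them: Bob–Nate, Bob–Sven, Nate–Sven → e = 3.
Clustering(Iris) = 3/3 = 1.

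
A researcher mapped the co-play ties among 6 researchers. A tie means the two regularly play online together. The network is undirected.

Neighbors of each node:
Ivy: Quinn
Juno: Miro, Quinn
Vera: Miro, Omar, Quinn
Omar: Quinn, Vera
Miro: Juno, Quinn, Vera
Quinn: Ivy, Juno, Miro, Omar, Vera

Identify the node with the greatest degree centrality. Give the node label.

Quinn

Degrees — Ivy:1, Juno:2, Miro:3, Omar:2, Quinn:5, Vera:3.
The maximum is 5, attained only by Quinn.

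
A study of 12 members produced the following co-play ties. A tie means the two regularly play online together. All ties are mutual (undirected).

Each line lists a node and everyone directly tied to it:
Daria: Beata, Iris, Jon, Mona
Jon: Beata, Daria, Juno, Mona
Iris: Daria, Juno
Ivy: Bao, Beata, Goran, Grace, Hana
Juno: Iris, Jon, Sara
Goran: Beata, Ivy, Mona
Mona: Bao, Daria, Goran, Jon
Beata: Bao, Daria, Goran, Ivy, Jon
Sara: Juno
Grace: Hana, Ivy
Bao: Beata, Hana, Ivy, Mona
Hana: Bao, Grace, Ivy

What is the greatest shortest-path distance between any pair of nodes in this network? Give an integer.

Eccentricity of each node (its greatest distance to any other): Bao:4, Beata:3, Daria:3, Goran:4, Grace:5, Hana:5, Iris:4, Ivy:4, Jon:3, Juno:4, Mona:3, Sara:5.
The maximum eccentricity is 5, realized for instance by the pair Grace–Sara via Grace – Ivy – Beata – Jon – Juno – Sara. So the diameter is 5.

5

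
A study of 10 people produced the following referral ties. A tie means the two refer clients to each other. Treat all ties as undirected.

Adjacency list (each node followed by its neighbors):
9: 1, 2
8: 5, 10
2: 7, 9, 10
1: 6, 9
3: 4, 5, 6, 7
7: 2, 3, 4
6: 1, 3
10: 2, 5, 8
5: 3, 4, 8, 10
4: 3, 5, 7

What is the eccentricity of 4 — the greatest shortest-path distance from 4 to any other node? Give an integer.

3

Distances from 4: 1:3, 2:2, 3:1, 5:1, 6:2, 7:1, 8:2, 9:3, 10:2.
The largest is 3 (to 9 and 1), so the eccentricity of 4 is 3.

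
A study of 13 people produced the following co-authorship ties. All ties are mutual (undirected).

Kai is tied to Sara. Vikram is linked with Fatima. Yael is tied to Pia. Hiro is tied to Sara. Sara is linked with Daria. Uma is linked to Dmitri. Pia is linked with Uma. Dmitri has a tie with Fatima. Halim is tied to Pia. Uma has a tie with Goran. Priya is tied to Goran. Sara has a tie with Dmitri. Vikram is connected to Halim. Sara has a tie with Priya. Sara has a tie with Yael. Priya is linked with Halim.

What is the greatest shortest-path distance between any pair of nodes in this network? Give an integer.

Eccentricity of each node (its greatest distance to any other): Daria:4, Dmitri:3, Fatima:3, Goran:3, Halim:3, Hiro:4, Kai:4, Pia:3, Priya:3, Sara:3, Uma:3, Vikram:4, Yael:3.
The maximum eccentricity is 4, realized for instance by the pair Kai–Vikram via Kai – Sara – Dmitri – Fatima – Vikram. So the diameter is 4.

4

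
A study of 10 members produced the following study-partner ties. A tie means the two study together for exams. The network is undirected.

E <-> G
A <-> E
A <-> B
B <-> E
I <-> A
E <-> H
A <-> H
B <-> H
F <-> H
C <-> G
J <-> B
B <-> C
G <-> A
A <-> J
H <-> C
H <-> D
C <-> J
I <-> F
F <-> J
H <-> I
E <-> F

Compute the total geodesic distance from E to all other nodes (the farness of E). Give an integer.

13

Distances from E: A:1, B:1, C:2, D:2, F:1, G:1, H:1, I:2, J:2.
Sum = 1 + 1 + 2 + 2 + 1 + 1 + 1 + 2 + 2 = 13.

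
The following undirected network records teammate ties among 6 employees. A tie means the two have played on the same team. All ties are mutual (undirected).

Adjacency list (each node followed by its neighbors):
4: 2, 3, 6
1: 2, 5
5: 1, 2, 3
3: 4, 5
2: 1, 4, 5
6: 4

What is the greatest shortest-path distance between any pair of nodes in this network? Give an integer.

3

Eccentricity of each node (its greatest distance to any other): 1:3, 2:2, 3:2, 4:2, 5:3, 6:3.
The maximum eccentricity is 3, realized for instance by the pair 5–6 via 5 – 3 – 4 – 6. So the diameter is 3.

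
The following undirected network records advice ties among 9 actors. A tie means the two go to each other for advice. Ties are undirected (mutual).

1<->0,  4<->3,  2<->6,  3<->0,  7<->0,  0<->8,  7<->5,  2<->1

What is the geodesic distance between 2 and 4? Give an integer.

One shortest route is 2 – 1 – 0 – 3 – 4, which uses 4 edges, and at distance 3 from 2 we only reach {3, 7, 8}, which does not include 4. So d(2,4) = 4.

4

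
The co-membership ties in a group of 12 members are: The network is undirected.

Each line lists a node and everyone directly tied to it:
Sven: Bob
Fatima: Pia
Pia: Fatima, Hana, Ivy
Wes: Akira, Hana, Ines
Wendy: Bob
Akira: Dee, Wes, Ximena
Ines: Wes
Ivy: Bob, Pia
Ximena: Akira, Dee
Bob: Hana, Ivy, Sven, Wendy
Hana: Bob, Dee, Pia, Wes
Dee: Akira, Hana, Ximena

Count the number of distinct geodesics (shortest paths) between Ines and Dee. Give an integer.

The shortest distance is 3. The length-3 paths are: Ines–Wes–Akira–Dee; Ines–Wes–Hana–Dee.
That gives 2 distinct shortest paths.

2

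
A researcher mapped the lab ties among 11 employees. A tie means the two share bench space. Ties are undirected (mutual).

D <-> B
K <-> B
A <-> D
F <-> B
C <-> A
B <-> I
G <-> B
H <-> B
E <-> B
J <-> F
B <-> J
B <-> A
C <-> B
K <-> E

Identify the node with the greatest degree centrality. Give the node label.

B

Degrees — A:3, B:10, C:2, D:2, E:2, F:2, G:1, H:1, I:1, J:2, K:2.
The maximum is 10, attained only by B.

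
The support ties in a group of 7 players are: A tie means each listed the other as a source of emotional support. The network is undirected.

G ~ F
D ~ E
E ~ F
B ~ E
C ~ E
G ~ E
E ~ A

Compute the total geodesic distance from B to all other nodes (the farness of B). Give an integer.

Distances from B: A:2, C:2, D:2, E:1, F:2, G:2.
Sum = 2 + 2 + 2 + 1 + 2 + 2 = 11.

11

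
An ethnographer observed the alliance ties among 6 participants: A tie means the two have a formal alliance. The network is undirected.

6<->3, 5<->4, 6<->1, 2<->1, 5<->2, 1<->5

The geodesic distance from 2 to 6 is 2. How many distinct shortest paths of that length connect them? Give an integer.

1

The shortest distance is 2, and the only length-2 path is 2–1–6. So there is exactly 1 shortest path.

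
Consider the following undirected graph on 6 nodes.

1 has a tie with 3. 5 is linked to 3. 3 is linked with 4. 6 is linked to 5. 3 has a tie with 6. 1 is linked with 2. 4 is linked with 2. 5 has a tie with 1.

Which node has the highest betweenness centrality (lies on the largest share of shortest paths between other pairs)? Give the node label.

Unnormalized betweenness of each node: 1:13/6, 2:1/2, 3:11/3, 4:5/6, 5:5/6, 6:0.
3 has the largest value, 11/3, making it the main broker — the node through which the most shortest paths run.

3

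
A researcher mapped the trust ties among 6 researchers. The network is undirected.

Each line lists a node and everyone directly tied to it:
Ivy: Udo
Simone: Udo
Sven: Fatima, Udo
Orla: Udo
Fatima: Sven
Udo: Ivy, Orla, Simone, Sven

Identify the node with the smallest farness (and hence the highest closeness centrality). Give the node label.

Farness (sum of distances to all others) for each node — Fatima:12, Ivy:10, Orla:10, Simone:10, Sven:8, Udo:6.
The smallest farness is 6, for Udo, so Udo has the highest closeness.

Udo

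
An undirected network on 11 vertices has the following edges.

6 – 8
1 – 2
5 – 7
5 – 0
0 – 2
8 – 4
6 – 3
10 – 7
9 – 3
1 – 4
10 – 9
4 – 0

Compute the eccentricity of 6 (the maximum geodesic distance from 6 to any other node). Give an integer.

Distances from 6: 0:3, 1:3, 2:4, 3:1, 4:2, 5:4, 7:4, 8:1, 9:2, 10:3.
The largest is 4 (to 2, 5, and 7), so the eccentricity of 6 is 4.

4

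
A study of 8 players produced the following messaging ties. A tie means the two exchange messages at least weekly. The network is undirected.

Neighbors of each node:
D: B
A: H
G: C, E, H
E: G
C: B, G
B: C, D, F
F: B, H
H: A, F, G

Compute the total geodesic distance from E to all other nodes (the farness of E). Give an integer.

Distances from E: A:3, B:3, C:2, D:4, F:3, G:1, H:2.
Sum = 3 + 3 + 2 + 4 + 3 + 1 + 2 = 18.

18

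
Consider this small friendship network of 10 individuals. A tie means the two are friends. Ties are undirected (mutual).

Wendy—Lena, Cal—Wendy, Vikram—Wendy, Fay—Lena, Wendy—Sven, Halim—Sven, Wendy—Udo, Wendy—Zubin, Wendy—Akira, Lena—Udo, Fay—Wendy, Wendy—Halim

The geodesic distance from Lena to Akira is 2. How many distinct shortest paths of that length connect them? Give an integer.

1

The shortest distance is 2, and the only length-2 path is Lena–Wendy–Akira. So there is exactly 1 shortest path.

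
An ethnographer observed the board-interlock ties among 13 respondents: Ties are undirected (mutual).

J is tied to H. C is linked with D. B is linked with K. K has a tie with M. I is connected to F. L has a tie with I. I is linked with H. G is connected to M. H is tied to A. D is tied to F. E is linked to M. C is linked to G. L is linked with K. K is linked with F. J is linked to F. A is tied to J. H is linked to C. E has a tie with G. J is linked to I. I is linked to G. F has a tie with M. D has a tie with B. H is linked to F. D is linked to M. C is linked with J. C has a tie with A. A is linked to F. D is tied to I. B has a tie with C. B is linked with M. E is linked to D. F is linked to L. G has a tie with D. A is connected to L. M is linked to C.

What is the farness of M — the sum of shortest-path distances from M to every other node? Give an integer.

Distances from M: A:2, B:1, C:1, D:1, E:1, F:1, G:1, H:2, I:2, J:2, K:1, L:2.
Sum = 2 + 1 + 1 + 1 + 1 + 1 + 1 + 2 + 2 + 2 + 1 + 2 = 17.

17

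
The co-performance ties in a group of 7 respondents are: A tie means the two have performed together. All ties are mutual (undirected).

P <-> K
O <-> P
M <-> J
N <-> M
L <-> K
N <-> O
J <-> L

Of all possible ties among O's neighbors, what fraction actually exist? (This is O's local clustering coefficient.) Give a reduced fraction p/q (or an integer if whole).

O's neighbors: N and P (k = 2).
Possible neighbor pairs: C(2,2) = 1. Edges among them: none → e = 0.
Clustering(O) = 0/1.

0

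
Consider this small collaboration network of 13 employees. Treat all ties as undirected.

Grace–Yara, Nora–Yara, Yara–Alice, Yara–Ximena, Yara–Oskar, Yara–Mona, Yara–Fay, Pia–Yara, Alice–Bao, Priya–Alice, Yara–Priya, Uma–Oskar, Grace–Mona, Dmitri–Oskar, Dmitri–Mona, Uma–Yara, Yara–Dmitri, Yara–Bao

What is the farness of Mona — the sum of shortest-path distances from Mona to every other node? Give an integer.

Distances from Mona: Alice:2, Bao:2, Dmitri:1, Fay:2, Grace:1, Nora:2, Oskar:2, Pia:2, Priya:2, Uma:2, Ximena:2, Yara:1.
Sum = 2 + 2 + 1 + 2 + 1 + 2 + 2 + 2 + 2 + 2 + 2 + 1 = 21.

21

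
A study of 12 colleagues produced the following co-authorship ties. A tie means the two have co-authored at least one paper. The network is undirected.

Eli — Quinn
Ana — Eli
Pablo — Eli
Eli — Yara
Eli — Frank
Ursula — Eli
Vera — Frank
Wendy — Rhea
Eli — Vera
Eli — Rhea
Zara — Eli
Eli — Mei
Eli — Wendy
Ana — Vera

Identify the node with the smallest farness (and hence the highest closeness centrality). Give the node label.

Eli

Farness (sum of distances to all others) for each node — Ana:20, Eli:11, Frank:20, Mei:21, Pablo:21, Quinn:21, Rhea:20, Ursula:21, Vera:19, Wendy:20, Yara:21, Zara:21.
The smallest farness is 11, for Eli, so Eli has the highest closeness.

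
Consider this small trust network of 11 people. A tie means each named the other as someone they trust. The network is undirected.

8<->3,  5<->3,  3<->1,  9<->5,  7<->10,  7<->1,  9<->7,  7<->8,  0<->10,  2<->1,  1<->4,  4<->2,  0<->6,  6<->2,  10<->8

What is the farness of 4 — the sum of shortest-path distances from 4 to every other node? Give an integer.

23

Distances from 4: 0:3, 1:1, 2:1, 3:2, 5:3, 6:2, 7:2, 8:3, 9:3, 10:3.
Sum = 3 + 1 + 1 + 2 + 3 + 2 + 2 + 3 + 3 + 3 = 23.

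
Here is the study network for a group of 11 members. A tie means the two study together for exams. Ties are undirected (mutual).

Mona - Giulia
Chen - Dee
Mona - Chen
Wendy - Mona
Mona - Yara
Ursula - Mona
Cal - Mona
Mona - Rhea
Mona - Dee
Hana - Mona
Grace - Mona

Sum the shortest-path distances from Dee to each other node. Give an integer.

18

Distances from Dee: Cal:2, Chen:1, Giulia:2, Grace:2, Hana:2, Mona:1, Rhea:2, Ursula:2, Wendy:2, Yara:2.
Sum = 2 + 1 + 2 + 2 + 2 + 1 + 2 + 2 + 2 + 2 = 18.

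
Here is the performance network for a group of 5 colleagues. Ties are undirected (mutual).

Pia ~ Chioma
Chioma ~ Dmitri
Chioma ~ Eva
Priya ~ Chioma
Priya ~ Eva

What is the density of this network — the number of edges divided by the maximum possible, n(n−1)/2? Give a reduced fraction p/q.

1/2

There are 5 edges and 5 nodes, so the maximum possible is C(5,2) = 10.
Density = 5/10 = 1/2.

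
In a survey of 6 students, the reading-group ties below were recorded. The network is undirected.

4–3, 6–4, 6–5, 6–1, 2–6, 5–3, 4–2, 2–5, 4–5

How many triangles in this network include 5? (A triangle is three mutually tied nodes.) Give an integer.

4

5's neighbors: 2, 3, 4, and 6.
Neighbor pairs that are themselves tied: 5–2–4; 5–2–6; 5–3–4; 5–4–6. Each forms one triangle with 5, for 4 in total.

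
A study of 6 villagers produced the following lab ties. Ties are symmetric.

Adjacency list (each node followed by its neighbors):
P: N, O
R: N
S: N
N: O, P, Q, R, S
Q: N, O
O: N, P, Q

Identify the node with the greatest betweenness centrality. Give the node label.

Unnormalized betweenness of each node: N:15/2, O:1/2, P:0, Q:0, R:0, S:0.
N has the largest value, 15/2, making it the main broker — the node through which the most shortest paths run.

N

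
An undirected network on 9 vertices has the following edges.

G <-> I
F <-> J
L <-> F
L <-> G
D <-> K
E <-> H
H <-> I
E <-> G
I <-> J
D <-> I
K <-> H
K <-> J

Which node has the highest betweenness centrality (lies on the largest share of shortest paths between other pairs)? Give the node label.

I

Unnormalized betweenness of each node: D:7/12, E:5/4, F:2, G:37/6, H:11/3, I:103/12, J:67/12, K:19/6, L:2.
I has the largest value, 103/12, making it the main broker — the node through which the most shortest paths run.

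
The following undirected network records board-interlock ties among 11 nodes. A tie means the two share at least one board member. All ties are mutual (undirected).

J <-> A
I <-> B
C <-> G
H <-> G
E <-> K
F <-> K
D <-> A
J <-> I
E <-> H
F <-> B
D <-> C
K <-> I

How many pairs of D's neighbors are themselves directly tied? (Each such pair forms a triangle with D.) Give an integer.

D's neighbors are A and C, but none of them are tied to each other, so no triangle contains D.

0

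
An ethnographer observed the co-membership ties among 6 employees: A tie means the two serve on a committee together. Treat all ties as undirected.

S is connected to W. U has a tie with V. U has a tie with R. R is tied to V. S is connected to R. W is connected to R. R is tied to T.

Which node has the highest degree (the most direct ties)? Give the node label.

Degrees — R:5, S:2, T:1, U:2, V:2, W:2.
The maximum is 5, attained only by R.

R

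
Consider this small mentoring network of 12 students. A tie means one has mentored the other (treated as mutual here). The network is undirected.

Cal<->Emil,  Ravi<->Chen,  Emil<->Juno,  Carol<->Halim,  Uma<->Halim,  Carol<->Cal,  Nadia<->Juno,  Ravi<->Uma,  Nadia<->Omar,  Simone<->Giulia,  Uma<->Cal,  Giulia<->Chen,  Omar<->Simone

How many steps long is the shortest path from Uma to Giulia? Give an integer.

3

One shortest route is Uma – Ravi – Chen – Giulia, which uses 3 edges, and at distance 2 from Uma we only reach {Carol, Chen, Emil}, which does not include Giulia. So d(Uma,Giulia) = 3.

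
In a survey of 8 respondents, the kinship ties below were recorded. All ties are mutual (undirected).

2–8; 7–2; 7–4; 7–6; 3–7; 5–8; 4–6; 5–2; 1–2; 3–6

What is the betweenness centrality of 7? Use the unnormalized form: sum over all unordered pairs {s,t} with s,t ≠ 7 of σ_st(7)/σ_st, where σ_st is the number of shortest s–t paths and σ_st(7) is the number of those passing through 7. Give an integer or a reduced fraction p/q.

25/2

Pairs whose geodesics pass through 7 — 3–4: 1/2; 3–5: 1; 3–1: 1; 3–2: 1; 3–8: 1; 4–5: 1; 4–1: 1; 4–2: 1; 4–8: 1; 6–5: 1; 6–1: 1; 6–2: 1; 6–8: 1.
All other pairs contribute 0.
Summing the contributions gives betweenness(7) = 25/2.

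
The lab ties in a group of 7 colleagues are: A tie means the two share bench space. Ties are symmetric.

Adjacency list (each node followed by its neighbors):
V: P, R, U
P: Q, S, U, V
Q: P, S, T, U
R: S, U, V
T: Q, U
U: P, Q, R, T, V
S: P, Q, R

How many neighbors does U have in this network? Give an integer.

5

U is directly tied to P, Q, R, T, and V. That is 5 neighbors, so the degree of U is 5.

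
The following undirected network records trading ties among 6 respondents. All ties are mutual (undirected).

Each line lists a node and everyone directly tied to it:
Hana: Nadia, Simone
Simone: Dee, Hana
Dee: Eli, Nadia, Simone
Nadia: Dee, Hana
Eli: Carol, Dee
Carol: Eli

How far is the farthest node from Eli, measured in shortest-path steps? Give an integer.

Distances from Eli: Carol:1, Dee:1, Hana:3, Nadia:2, Simone:2.
The largest is 3 (to Hana), so the eccentricity of Eli is 3.

3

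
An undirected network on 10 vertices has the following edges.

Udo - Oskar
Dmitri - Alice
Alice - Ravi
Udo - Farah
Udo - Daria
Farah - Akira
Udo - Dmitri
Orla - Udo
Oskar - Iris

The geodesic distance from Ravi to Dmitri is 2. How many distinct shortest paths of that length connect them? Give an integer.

The shortest distance is 2, and the only length-2 path is Ravi–Alice–Dmitri. So there is exactly 1 shortest path.

1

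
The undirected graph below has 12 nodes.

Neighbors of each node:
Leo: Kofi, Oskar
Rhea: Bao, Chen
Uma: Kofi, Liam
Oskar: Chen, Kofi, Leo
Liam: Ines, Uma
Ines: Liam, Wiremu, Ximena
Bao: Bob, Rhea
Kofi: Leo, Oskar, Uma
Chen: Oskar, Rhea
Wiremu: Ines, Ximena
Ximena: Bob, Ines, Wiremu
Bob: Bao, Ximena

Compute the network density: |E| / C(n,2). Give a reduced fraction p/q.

There are 14 edges and 12 nodes, so the maximum possible is C(12,2) = 66.
Density = 14/66 = 7/33.

7/33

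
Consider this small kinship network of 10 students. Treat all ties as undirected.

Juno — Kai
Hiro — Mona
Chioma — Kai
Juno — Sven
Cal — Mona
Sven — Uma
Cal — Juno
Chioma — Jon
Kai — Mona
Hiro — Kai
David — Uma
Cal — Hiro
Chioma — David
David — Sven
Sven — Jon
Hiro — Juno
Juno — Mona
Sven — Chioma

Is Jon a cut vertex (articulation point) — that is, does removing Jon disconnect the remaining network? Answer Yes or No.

Even without Jon, every remaining node can still reach every other (the residual graph is connected), so Jon is not a cut vertex.

No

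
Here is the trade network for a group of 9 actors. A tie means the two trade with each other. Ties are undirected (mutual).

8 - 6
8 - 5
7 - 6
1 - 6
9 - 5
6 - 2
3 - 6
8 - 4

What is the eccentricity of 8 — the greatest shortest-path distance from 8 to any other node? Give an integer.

2

Distances from 8: 1:2, 2:2, 3:2, 4:1, 5:1, 6:1, 7:2, 9:2.
The largest is 2 (to 3, 2, 1, 7, and 9), so the eccentricity of 8 is 2.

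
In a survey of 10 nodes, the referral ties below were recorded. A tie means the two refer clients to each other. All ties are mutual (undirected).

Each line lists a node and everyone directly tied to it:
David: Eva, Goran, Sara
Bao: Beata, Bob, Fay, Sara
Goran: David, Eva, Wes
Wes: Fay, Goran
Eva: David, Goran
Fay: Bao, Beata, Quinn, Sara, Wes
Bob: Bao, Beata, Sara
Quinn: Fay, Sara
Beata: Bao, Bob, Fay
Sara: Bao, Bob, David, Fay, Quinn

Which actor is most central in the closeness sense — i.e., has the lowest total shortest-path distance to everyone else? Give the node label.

Sara

Farness (sum of distances to all others) for each node — Bao:16, Beata:19, Bob:18, David:16, Eva:22, Fay:14, Goran:19, Quinn:18, Sara:13, Wes:17.
The smallest farness is 13, for Sara, so Sara has the highest closeness.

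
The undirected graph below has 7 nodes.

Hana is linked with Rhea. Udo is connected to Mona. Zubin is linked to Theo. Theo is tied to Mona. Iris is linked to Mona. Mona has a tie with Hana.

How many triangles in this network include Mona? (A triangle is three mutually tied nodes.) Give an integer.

Mona's neighbors are Hana, Iris, Theo, and Udo, but none of them are tied to each other, so no triangle contains Mona.

0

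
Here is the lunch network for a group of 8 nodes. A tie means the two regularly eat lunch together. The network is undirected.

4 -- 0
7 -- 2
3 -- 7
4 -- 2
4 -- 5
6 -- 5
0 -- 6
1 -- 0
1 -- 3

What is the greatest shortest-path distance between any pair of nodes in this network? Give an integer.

Eccentricity of each node (its greatest distance to any other): 0:3, 1:3, 2:3, 3:4, 4:3, 5:4, 6:4, 7:4.
The maximum eccentricity is 4, realized for instance by the pair 7–6 via 7 – 2 – 4 – 0 – 6. So the diameter is 4.

4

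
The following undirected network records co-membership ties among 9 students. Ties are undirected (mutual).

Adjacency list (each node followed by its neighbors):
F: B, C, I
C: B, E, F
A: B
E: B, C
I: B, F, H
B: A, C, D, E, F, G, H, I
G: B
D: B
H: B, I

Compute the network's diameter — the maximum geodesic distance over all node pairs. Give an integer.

2

Eccentricity of each node (its greatest distance to any other): A:2, B:1, C:2, D:2, E:2, F:2, G:2, H:2, I:2.
The maximum eccentricity is 2, realized for instance by the pair E–F via E – B – F. So the diameter is 2.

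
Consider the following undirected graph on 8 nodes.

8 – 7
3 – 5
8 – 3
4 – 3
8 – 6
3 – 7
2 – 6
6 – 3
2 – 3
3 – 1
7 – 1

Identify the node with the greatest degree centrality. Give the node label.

Degrees — 1:2, 2:2, 3:7, 4:1, 5:1, 6:3, 7:3, 8:3.
The maximum is 7, attained only by 3.

3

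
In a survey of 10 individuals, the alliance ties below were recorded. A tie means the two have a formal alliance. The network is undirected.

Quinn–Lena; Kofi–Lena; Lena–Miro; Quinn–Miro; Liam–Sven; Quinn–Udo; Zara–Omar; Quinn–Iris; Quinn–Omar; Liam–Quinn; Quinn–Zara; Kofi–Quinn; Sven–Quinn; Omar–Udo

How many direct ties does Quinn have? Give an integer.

9

Quinn is directly tied to Iris, Kofi, Lena, Liam, Miro, Omar, Sven, Udo, and Zara. That is 9 neighbors, so the degree of Quinn is 9.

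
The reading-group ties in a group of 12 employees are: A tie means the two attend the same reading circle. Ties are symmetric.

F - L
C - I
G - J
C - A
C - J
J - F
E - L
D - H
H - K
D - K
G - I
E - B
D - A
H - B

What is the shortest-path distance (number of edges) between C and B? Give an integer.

4

One shortest route is C – A – D – H – B, which uses 4 edges, and at distance 3 from C we only reach {H, K, L}, which does not include B. So d(C,B) = 4.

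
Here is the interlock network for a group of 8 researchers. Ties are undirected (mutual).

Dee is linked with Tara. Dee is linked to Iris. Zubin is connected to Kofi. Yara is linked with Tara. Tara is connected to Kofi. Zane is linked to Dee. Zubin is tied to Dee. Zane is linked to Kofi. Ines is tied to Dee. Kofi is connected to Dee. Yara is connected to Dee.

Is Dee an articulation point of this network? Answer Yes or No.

Yes

Removing Dee leaves {Iris} with no path to {Kofi, Tara, Yara, Zane, and Zubin}, so the network splits into 3 components. Dee is a cut vertex.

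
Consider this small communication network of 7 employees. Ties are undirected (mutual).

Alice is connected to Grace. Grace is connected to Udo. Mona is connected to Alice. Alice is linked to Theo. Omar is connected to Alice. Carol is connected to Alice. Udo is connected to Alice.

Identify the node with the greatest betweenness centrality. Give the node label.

Alice

Unnormalized betweenness of each node: Alice:14, Carol:0, Grace:0, Mona:0, Omar:0, Theo:0, Udo:0.
Alice has the largest value, 14, making it the main broker — the node through which the most shortest paths run.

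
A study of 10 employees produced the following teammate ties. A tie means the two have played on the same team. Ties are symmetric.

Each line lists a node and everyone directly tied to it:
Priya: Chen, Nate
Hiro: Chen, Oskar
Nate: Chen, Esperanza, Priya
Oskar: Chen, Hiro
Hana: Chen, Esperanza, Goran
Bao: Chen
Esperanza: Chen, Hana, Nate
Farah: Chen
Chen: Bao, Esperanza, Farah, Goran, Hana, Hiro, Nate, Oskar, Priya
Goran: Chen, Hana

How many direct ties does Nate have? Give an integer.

3

Nate is directly tied to Chen, Esperanza, and Priya. That is 3 neighbors, so the degree of Nate is 3.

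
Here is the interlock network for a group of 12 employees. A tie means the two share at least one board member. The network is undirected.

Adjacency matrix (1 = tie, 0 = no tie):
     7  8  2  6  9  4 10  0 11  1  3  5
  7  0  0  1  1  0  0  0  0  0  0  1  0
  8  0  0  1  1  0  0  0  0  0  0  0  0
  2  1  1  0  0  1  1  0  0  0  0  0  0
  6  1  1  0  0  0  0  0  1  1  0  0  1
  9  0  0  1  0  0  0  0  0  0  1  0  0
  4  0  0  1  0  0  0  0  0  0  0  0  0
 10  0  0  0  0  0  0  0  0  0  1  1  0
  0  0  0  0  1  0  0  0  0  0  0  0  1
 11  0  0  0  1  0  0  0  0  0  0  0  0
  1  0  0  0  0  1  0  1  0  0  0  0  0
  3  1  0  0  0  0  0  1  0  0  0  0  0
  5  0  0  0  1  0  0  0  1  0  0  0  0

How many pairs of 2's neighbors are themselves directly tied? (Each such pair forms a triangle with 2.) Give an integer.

2's neighbors are 4, 7, 8, and 9, but none of them are tied to each other, so no triangle contains 2.

0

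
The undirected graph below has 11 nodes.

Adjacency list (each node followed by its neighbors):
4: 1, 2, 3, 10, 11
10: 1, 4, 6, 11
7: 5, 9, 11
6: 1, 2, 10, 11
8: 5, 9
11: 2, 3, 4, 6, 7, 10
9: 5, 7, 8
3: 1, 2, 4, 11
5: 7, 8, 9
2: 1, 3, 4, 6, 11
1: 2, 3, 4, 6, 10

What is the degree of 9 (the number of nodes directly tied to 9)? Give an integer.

9 is directly tied to 5, 7, and 8. That is 3 neighbors, so the degree of 9 is 3.

3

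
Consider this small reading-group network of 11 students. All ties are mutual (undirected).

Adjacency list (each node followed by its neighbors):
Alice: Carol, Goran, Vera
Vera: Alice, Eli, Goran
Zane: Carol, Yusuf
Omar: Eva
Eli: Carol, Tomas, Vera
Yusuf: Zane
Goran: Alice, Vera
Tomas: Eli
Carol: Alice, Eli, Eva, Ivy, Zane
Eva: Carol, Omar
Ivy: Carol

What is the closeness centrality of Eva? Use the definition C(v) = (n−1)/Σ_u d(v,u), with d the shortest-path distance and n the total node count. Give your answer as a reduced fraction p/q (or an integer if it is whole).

5/11

Distances from Eva: Alice:2, Carol:1, Eli:2, Goran:3, Ivy:2, Omar:1, Tomas:3, Vera:3, Yusuf:3, Zane:2. Sum = 22.
n = 11, so closeness = 10/22 = 5/11.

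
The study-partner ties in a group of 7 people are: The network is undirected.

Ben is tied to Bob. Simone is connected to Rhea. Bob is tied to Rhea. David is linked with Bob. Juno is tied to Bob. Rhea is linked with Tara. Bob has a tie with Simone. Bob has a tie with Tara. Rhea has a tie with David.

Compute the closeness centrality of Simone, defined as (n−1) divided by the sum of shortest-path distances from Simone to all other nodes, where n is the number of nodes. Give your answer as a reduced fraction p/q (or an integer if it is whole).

Distances from Simone: Ben:2, Bob:1, David:2, Juno:2, Rhea:1, Tara:2. Sum = 10.
n = 7, so closeness = 6/10 = 3/5.

3/5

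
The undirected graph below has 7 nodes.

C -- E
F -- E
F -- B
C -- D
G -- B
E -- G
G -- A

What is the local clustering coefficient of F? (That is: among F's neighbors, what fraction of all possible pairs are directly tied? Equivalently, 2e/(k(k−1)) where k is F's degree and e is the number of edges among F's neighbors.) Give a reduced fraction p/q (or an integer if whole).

0

F's neighbors: B and E (k = 2).
Possible neighbor pairs: C(2,2) = 1. Edges among them: none → e = 0.
Clustering(F) = 0/1.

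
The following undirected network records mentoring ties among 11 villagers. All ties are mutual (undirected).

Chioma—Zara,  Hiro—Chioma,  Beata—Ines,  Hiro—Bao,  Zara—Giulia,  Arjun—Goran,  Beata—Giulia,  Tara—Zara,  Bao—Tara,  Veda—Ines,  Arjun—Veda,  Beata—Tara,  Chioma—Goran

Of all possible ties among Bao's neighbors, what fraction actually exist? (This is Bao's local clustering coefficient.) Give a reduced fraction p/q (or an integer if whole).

Bao's neighbors: Hiro and Tara (k = 2).
Possible neighbor pairs: C(2,2) = 1. Edges among them: none → e = 0.
Clustering(Bao) = 0/1.

0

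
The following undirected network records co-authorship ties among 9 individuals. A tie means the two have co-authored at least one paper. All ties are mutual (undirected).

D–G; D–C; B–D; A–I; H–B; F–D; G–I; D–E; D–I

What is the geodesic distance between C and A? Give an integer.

3

One shortest route is C – D – I – A, which uses 3 edges, and at distance 2 from C we only reach {B, E, F, G, I}, which does not include A. So d(C,A) = 3.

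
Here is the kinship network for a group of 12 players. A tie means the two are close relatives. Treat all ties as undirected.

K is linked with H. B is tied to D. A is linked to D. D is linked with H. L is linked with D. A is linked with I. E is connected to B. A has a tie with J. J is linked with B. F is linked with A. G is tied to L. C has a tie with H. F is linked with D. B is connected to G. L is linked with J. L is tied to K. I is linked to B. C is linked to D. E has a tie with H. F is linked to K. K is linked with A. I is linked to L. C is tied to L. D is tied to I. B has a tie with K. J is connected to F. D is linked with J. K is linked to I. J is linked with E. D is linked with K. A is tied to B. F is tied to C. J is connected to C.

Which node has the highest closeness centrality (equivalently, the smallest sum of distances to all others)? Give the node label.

Farness (sum of distances to all others) for each node — A:16, B:15, C:17, D:13, E:19, F:18, G:22, H:19, I:17, J:15, K:15, L:16.
The smallest farness is 13, for D, so D has the highest closeness.

D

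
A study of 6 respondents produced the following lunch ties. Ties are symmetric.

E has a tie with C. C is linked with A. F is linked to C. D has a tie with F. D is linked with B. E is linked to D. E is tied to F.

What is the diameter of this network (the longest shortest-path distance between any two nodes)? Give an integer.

4

Eccentricity of each node (its greatest distance to any other): A:4, B:4, C:3, D:3, E:2, F:2.
The maximum eccentricity is 4, realized for instance by the pair A–B via A – C – F – D – B. So the diameter is 4.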